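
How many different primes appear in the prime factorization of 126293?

126293 = 17^2 · 437
437 = 19 · 23
126293 = 17^2 · 19 · 23, which has 3 distinct prime factors.

3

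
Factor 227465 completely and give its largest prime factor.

97

227465 = 5 · 45493
45493 = 7 · 6499
6499 = 67 · 97
97 is prime.
So 227465 = 5 · 7 · 67 · 97; the largest prime factor is 97.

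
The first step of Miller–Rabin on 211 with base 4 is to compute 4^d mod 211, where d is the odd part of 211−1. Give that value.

211 − 1 = 210 = 2^1 · 105, so d = 105.
4^1 ≡ 4 (mod 211)
4^2 ≡ 4^2 = 16 ≡ 16 (mod 211)
4^4 ≡ 16^2 = 256 ≡ 45 (mod 211)
4^8 ≡ 45^2 = 2025 ≡ 126 (mod 211)
4^16 ≡ 126^2 = 15876 ≡ 51 (mod 211)
4^32 ≡ 51^2 = 2601 ≡ 69 (mod 211)
4^64 ≡ 69^2 = 4761 ≡ 119 (mod 211)
105 = 64 + 32 + 8 + 1 in binary powers of 2.
So 4^105 ≡ 119 · 69 · 126 · 4 ≡ 1 (mod 211).
Since 4^d ≡ 1 (mod 211), base 4 does not prove 211 composite.

1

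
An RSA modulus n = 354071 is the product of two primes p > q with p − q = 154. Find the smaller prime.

Since p = q + 154, we have 354071 = q(q + 154), so q² + 154q − 354071 = 0.
Discriminant: 154² + 4·354071 = 23716 + 1416284 = 1440000; √1440000 = 1200.
q = (−154 + 1200)/2 = 523, and p = q + 154 = 677.
Check: 523 · 677 = 354071.

523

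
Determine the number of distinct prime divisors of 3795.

3795 = 3 · 1265
1265 = 5 · 253
253 = 11 · 23
3795 = 3 · 5 · 11 · 23, which has 4 distinct prime factors.

4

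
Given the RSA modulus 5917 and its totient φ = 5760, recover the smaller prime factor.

φ(n) = (p−1)(q−1) = n − (p+q) + 1, so p + q = 5917 − 5760 + 1 = 158.
p and q are the roots of t² − 158t + 5917 = 0.
Discriminant: 158² − 4·5917 = 24964 − 23668 = 1296; √1296 = 36.
q = (158 − 36)/2 = 61, p = (158 + 36)/2 = 97.
Check: 61 · 97 = 5917.

61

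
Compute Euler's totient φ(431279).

411840

Factor: 431279 = 41 · 67 · 157.
φ(431279) = (41−1) · (67−1) · (157−1) = 40 · 66 · 156 = 411840.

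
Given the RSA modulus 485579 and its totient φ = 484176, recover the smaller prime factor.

φ(n) = (p−1)(q−1) = n − (p+q) + 1, so p + q = 485579 − 484176 + 1 = 1404.
p and q are the roots of t² − 1404t + 485579 = 0.
Discriminant: 1404² − 4·485579 = 1971216 − 1942316 = 28900; √28900 = 170.
q = (1404 − 170)/2 = 617, p = (1404 + 170)/2 = 787.
Check: 617 · 787 = 485579.

617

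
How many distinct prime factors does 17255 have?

4

17255 = 5 · 3451
3451 = 7 · 493
493 = 17 · 29
17255 = 5 · 7 · 17 · 29, which has 4 distinct prime factors.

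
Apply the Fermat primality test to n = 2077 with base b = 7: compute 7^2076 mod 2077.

159

7^1 ≡ 7 (mod 2077)
7^2 ≡ 7^2 = 49 ≡ 49 (mod 2077)
7^4 ≡ 49^2 = 2401 ≡ 324 (mod 2077)
7^8 ≡ 324^2 = 104976 ≡ 1126 (mod 2077)
7^16 ≡ 1126^2 = 1267876 ≡ 906 (mod 2077)
7^32 ≡ 906^2 = 820836 ≡ 421 (mod 2077)
7^64 ≡ 421^2 = 177241 ≡ 696 (mod 2077)
7^128 ≡ 696^2 = 484416 ≡ 475 (mod 2077)
7^256 ≡ 475^2 = 225625 ≡ 1309 (mod 2077)
7^512 ≡ 1309^2 = 1713481 ≡ 2033 (mod 2077)
7^1024 ≡ 2033^2 = 4133089 ≡ 1936 (mod 2077)
7^2048 ≡ 1936^2 = 3748096 ≡ 1188 (mod 2077)
2076 = 2048 + 16 + 8 + 4 in binary powers of 2.
So 7^2076 ≡ 1188 · 906 · 1126 · 324 ≡ 159 (mod 2077).
Since 159 ≠ 1, base 7 is a Fermat witness: 2077 is composite.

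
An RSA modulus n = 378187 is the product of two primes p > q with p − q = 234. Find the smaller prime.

509

Since p = q + 234, we have 378187 = q(q + 234), so q² + 234q − 378187 = 0.
Discriminant: 234² + 4·378187 = 54756 + 1512748 = 1567504; √1567504 = 1252.
q = (−234 + 1252)/2 = 509, and p = q + 234 = 743.
Check: 509 · 743 = 378187.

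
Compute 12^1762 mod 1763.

12^1 ≡ 12 (mod 1763)
12^2 ≡ 12^2 = 144 ≡ 144 (mod 1763)
12^4 ≡ 144^2 = 20736 ≡ 1343 (mod 1763)
12^8 ≡ 1343^2 = 1803649 ≡ 100 (mod 1763)
12^16 ≡ 100^2 = 10000 ≡ 1185 (mod 1763)
12^32 ≡ 1185^2 = 1404225 ≡ 877 (mod 1763)
12^64 ≡ 877^2 = 769129 ≡ 461 (mod 1763)
12^128 ≡ 461^2 = 212521 ≡ 961 (mod 1763)
12^256 ≡ 961^2 = 923521 ≡ 1472 (mod 1763)
12^512 ≡ 1472^2 = 2166784 ≡ 57 (mod 1763)
12^1024 ≡ 57^2 = 3249 ≡ 1486 (mod 1763)
1762 = 1024 + 512 + 128 + 64 + 32 + 2 in binary powers of 2.
So 12^1762 ≡ 1486 · 57 · 961 · 461 · 877 · 144 ≡ 1743 (mod 1763).
Since 1743 ≠ 1, base 12 is a Fermat witness: 1763 is composite.

1743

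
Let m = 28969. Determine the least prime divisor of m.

28969 is odd.
Digit sum 34, not divisible by 3.
Ends in 9: not divisible by 5.
7: 28969 = 7·4138 + 3
11: 28969 = 11·2633 + 6
13: 28969 = 13·2228 + 5
17: 28969 = 17·1704 + 1
19: 28969 = 19·1524 + 13
23: 28969 = 23·1259 + 12
29: 28969 = 29·998 + 27
31: 28969 = 31·934 + 15
37: 28969 = 37·782 + 35
41: 28969 = 41·706 + 23
43: 28969 = 43·673 + 30
47: 28969 = 47·616 + 17
53: 28969 = 53·546 + 31
59: 28969 = 59·491

59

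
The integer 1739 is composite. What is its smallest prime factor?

37

1739 is odd.
Digit sum 20, not divisible by 3.
Ends in 9: not divisible by 5.
7: 1739 = 7·248 + 3
11: 1739 = 11·158 + 1
13: 1739 = 13·133 + 10
17: 1739 = 17·102 + 5
19: 1739 = 19·91 + 10
23: 1739 = 23·75 + 14
29: 1739 = 29·59 + 28
31: 1739 = 31·56 + 3
37: 1739 = 37·47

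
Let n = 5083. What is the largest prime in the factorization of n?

5083 = 13 · 391
391 = 17 · 23
23 is prime.
So 5083 = 13 · 17 · 23; the largest prime factor is 23.

23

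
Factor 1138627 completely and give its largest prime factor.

79

1138627 = 7 · 162661
162661 = 29 · 5609
5609 = 71 · 79
79 is prime.
So 1138627 = 7 · 29 · 71 · 79; the largest prime factor is 79.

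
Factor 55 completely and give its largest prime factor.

55 = 5 · 11
11 is prime.
So 55 = 5 · 11; the largest prime factor is 11.

11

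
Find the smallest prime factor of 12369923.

73

12369923 is odd.
Digit sum 35, not divisible by 3.
Ends in 3: not divisible by 5.
7: 12369923 = 7·1767131 + 6
11: 12369923 = 11·1124538 + 5
13: 12369923 = 13·951532 + 7
17: 12369923 = 17·727642 + 9
19: 12369923 = 19·651048 + 11
23: 12369923 = 23·537822 + 17
29: 12369923 = 29·426549 + 2
31: 12369923 = 31·399029 + 24
37: 12369923 = 37·334322 + 9
41: 12369923 = 41·301705 + 18
43: 12369923 = 43·287672 + 27
47: 12369923 = 47·263189 + 40
53: 12369923 = 53·233394 + 41
59: 12369923 = 59·209659 + 42
61: 12369923 = 61·202785 + 38
67: 12369923 = 67·184625 + 48
71: 12369923 = 71·174224 + 19
73: 12369923 = 73·169451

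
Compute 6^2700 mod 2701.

6^1 ≡ 6 (mod 2701)
6^2 ≡ 6^2 = 36 ≡ 36 (mod 2701)
6^4 ≡ 36^2 = 1296 ≡ 1296 (mod 2701)
6^8 ≡ 1296^2 = 1679616 ≡ 2295 (mod 2701)
6^16 ≡ 2295^2 = 5267025 ≡ 75 (mod 2701)
6^32 ≡ 75^2 = 5625 ≡ 223 (mod 2701)
6^64 ≡ 223^2 = 49729 ≡ 1111 (mod 2701)
6^128 ≡ 1111^2 = 1234321 ≡ 2665 (mod 2701)
6^256 ≡ 2665^2 = 7102225 ≡ 1296 (mod 2701)
6^512 ≡ 1296^2 = 1679616 ≡ 2295 (mod 2701)
6^1024 ≡ 2295^2 = 5267025 ≡ 75 (mod 2701)
6^2048 ≡ 75^2 = 5625 ≡ 223 (mod 2701)
2700 = 2048 + 512 + 128 + 8 + 4 in binary powers of 2.
So 6^2700 ≡ 223 · 2295 · 2665 · 2295 · 1296 ≡ 1 (mod 2701).
Since the result is 1, base 6 gives no evidence that 2701 is composite.

1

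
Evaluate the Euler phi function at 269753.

242080

Factor: 269753 = 11 · 137 · 179.
φ(269753) = (11−1) · (137−1) · (179−1) = 10 · 136 · 178 = 242080.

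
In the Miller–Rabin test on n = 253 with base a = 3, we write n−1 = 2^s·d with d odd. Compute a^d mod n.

253 − 1 = 252 = 2^2 · 63, so d = 63.
3^1 ≡ 3 (mod 253)
3^2 ≡ 3^2 = 9 ≡ 9 (mod 253)
3^4 ≡ 9^2 = 81 ≡ 81 (mod 253)
3^8 ≡ 81^2 = 6561 ≡ 236 (mod 253)
3^16 ≡ 236^2 = 55696 ≡ 36 (mod 253)
3^32 ≡ 36^2 = 1296 ≡ 31 (mod 253)
63 = 32 + 16 + 8 + 4 + 2 + 1 in binary powers of 2.
So 3^63 ≡ 31 · 36 · 236 · 81 · 9 · 3 ≡ 236 (mod 253).
Squaring chain: 236 → 36; never reaches −1, so base 3 is a Miller–Rabin witness that 253 is composite.

236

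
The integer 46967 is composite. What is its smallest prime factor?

46967 is odd.
Digit sum 32, not divisible by 3.
Ends in 7: not divisible by 5.
7: 46967 = 7·6709 + 4
11: 46967 = 11·4269 + 8
13: 46967 = 13·3612 + 11
17: 46967 = 17·2762 + 13
19: 46967 = 19·2471 + 18
23: 46967 = 23·2042 + 1
29: 46967 = 29·1619 + 16
31: 46967 = 31·1515 + 2
37: 46967 = 37·1269 + 14
41: 46967 = 41·1145 + 22
43: 46967 = 43·1092 + 11
47: 46967 = 47·999 + 14
53: 46967 = 53·886 + 9
59: 46967 = 59·796 + 3
61: 46967 = 61·769 + 58
67: 46967 = 67·701

67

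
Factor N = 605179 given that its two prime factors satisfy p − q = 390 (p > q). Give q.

607

Since p = q + 390, we have 605179 = q(q + 390), so q² + 390q − 605179 = 0.
Discriminant: 390² + 4·605179 = 152100 + 2420716 = 2572816; √2572816 = 1604.
q = (−390 + 1604)/2 = 607, and p = q + 390 = 997.
Check: 607 · 997 = 605179.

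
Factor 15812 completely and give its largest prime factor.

15812 = 2 · 7906
7906 = 2 · 3953
3953 = 59 · 67
67 is prime.
So 15812 = 2^2 · 59 · 67; the largest prime factor is 67.

67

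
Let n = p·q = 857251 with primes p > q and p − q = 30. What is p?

Since p = q + 30, we have 857251 = q(q + 30), so q² + 30q − 857251 = 0.
Discriminant: 30² + 4·857251 = 900 + 3429004 = 3429904; √3429904 = 1852.
q = (−30 + 1852)/2 = 911, and p = q + 30 = 941.
Check: 911 · 941 = 857251.

941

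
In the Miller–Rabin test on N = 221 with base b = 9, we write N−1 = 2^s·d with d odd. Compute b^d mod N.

221 − 1 = 220 = 2^2 · 55, so d = 55.
9^1 ≡ 9 (mod 221)
9^2 ≡ 9^2 = 81 ≡ 81 (mod 221)
9^4 ≡ 81^2 = 6561 ≡ 152 (mod 221)
9^8 ≡ 152^2 = 23104 ≡ 120 (mod 221)
9^16 ≡ 120^2 = 14400 ≡ 35 (mod 221)
9^32 ≡ 35^2 = 1225 ≡ 120 (mod 221)
55 = 32 + 16 + 4 + 2 + 1 in binary powers of 2.
So 9^55 ≡ 120 · 35 · 152 · 81 · 9 ≡ 87 (mod 221).
Squaring chain: 87 → 55; never reaches −1, so base 9 is a Miller–Rabin witness that 221 is composite.

87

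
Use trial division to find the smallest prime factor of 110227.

110227 is odd.
Digit sum 13, not divisible by 3.
Ends in 7: not divisible by 5.
7: 110227 = 7·15746 + 5
11: 110227 = 11·10020 + 7
13: 110227 = 13·8479

13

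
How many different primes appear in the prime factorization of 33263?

33263 = 29 · 1147
1147 = 31 · 37
33263 = 29 · 31 · 37, which has 3 distinct prime factors.

3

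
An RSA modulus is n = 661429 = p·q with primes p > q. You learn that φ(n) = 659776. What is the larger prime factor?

φ(n) = (p−1)(q−1) = n − (p+q) + 1, so p + q = 661429 − 659776 + 1 = 1654.
p and q are the roots of t² − 1654t + 661429 = 0.
Discriminant: 1654² − 4·661429 = 2735716 − 2645716 = 90000; √90000 = 300.
q = (1654 − 300)/2 = 677, p = (1654 + 300)/2 = 977.
Check: 677 · 977 = 661429.

977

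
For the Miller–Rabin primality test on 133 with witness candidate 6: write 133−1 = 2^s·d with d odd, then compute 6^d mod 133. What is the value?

125

133 − 1 = 132 = 2^2 · 33, so d = 33.
6^1 ≡ 6 (mod 133)
6^2 ≡ 6^2 = 36 ≡ 36 (mod 133)
6^4 ≡ 36^2 = 1296 ≡ 99 (mod 133)
6^8 ≡ 99^2 = 9801 ≡ 92 (mod 133)
6^16 ≡ 92^2 = 8464 ≡ 85 (mod 133)
6^32 ≡ 85^2 = 7225 ≡ 43 (mod 133)
33 = 32 + 1 in binary powers of 2.
So 6^33 ≡ 43 · 6 ≡ 125 (mod 133).
Squaring chain: 125 → 64; never reaches −1, so base 6 is a Miller–Rabin witness that 133 is composite.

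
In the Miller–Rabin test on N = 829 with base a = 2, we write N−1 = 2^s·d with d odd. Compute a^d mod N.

829 − 1 = 828 = 2^2 · 207, so d = 207.
2^1 ≡ 2 (mod 829)
2^2 ≡ 2^2 = 4 ≡ 4 (mod 829)
2^4 ≡ 4^2 = 16 ≡ 16 (mod 829)
2^8 ≡ 16^2 = 256 ≡ 256 (mod 829)
2^16 ≡ 256^2 = 65536 ≡ 45 (mod 829)
2^32 ≡ 45^2 = 2025 ≡ 367 (mod 829)
2^64 ≡ 367^2 = 134689 ≡ 391 (mod 829)
2^128 ≡ 391^2 = 152881 ≡ 345 (mod 829)
207 = 128 + 64 + 8 + 4 + 2 + 1 in binary powers of 2.
So 2^207 ≡ 345 · 391 · 256 · 16 · 4 · 2 ≡ 583 (mod 829).
Squaring chain: 583 → 828; reaches −1, so base 2 does not prove 829 composite.

583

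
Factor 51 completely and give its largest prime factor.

51 = 3 · 17
17 is prime.
So 51 = 3 · 17; the largest prime factor is 17.

17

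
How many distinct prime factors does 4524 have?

4

4524 = 2^2 · 1131
1131 = 3 · 377
377 = 13 · 29
4524 = 2^2 · 3 · 13 · 29, which has 4 distinct prime factors.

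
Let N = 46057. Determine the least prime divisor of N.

46057 is odd.
Digit sum 22, not divisible by 3.
Ends in 7: not divisible by 5.
7: 46057 = 7·6579 + 4
11: 46057 = 11·4187

11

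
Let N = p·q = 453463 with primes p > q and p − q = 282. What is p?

829

Since p = q + 282, we have 453463 = q(q + 282), so q² + 282q − 453463 = 0.
Discriminant: 282² + 4·453463 = 79524 + 1813852 = 1893376; √1893376 = 1376.
q = (−282 + 1376)/2 = 547, and p = q + 282 = 829.
Check: 547 · 829 = 453463.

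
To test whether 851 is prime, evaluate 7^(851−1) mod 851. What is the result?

7^1 ≡ 7 (mod 851)
7^2 ≡ 7^2 = 49 ≡ 49 (mod 851)
7^4 ≡ 49^2 = 2401 ≡ 699 (mod 851)
7^8 ≡ 699^2 = 488601 ≡ 127 (mod 851)
7^16 ≡ 127^2 = 16129 ≡ 811 (mod 851)
7^32 ≡ 811^2 = 657721 ≡ 749 (mod 851)
7^64 ≡ 749^2 = 561001 ≡ 192 (mod 851)
7^128 ≡ 192^2 = 36864 ≡ 271 (mod 851)
7^256 ≡ 271^2 = 73441 ≡ 255 (mod 851)
7^512 ≡ 255^2 = 65025 ≡ 349 (mod 851)
850 = 512 + 256 + 64 + 16 + 2 in binary powers of 2.
So 7^850 ≡ 349 · 255 · 192 · 811 · 49 ≡ 255 (mod 851).
Since 255 ≠ 1, base 7 is a Fermat witness: 851 is composite.

255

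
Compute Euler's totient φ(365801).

347760

Factor: 365801 = 43 · 47 · 181.
φ(365801) = (43−1) · (47−1) · (181−1) = 42 · 46 · 180 = 347760.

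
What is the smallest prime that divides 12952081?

89

12952081 is odd.
Digit sum 28, not divisible by 3.
Ends in 1: not divisible by 5.
7: 12952081 = 7·1850297 + 2
11: 12952081 = 11·1177461 + 10
13: 12952081 = 13·996313 + 12
17: 12952081 = 17·761887 + 2
19: 12952081 = 19·681688 + 9
23: 12952081 = 23·563133 + 22
29: 12952081 = 29·446623 + 14
31: 12952081 = 31·417809 + 2
37: 12952081 = 37·350056 + 9
41: 12952081 = 41·315904 + 17
43: 12952081 = 43·301211 + 8
47: 12952081 = 47·275576 + 9
53: 12952081 = 53·244378 + 47
59: 12952081 = 59·219526 + 47
61: 12952081 = 61·212329 + 12
67: 12952081 = 67·193314 + 43
71: 12952081 = 71·182423 + 48
73: 12952081 = 73·177425 + 56
79: 12952081 = 79·163950 + 31
83: 12952081 = 83·156049 + 14
89: 12952081 = 89·145529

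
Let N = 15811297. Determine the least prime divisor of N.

15811297 is odd.
Digit sum 34, not divisible by 3.
Ends in 7: not divisible by 5.
7: 15811297 = 7·2258756 + 5
11: 15811297 = 11·1437390 + 7
13: 15811297 = 13·1216253 + 8
17: 15811297 = 17·930076 + 5
19: 15811297 = 19·832173 + 10
23: 15811297 = 23·687447 + 16
29: 15811297 = 29·545217 + 4
31: 15811297 = 31·510041 + 26
37: 15811297 = 37·427332 + 13
41: 15811297 = 41·385641 + 16
43: 15811297 = 43·367704 + 25
47: 15811297 = 47·336410 + 27
53: 15811297 = 53·298326 + 19
59: 15811297 = 59·267988 + 5
61: 15811297 = 61·259201 + 36
67: 15811297 = 67·235989 + 34
71: 15811297 = 71·222694 + 23
73: 15811297 = 73·216593 + 8
79: 15811297 = 79·200143

79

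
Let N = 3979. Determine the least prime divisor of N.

3979 is odd.
Digit sum 28, not divisible by 3.
Ends in 9: not divisible by 5.
7: 3979 = 7·568 + 3
11: 3979 = 11·361 + 8
13: 3979 = 13·306 + 1
17: 3979 = 17·234 + 1
19: 3979 = 19·209 + 8
23: 3979 = 23·173

23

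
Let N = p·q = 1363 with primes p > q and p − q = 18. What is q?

Since p = q + 18, we have 1363 = q(q + 18), so q² + 18q − 1363 = 0.
Discriminant: 18² + 4·1363 = 324 + 5452 = 5776; √5776 = 76.
q = (−18 + 76)/2 = 29, and p = q + 18 = 47.
Check: 29 · 47 = 1363.

29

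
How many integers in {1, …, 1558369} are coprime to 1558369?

1504800

Factor: 1558369 = 41 · 191 · 199.
φ(1558369) = (41−1) · (191−1) · (199−1) = 40 · 190 · 198 = 1504800.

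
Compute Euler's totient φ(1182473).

Factor: 1182473 = 47 · 139 · 181.
φ(1182473) = (47−1) · (139−1) · (181−1) = 46 · 138 · 180 = 1142640.

1142640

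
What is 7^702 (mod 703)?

7^1 ≡ 7 (mod 703)
7^2 ≡ 7^2 = 49 ≡ 49 (mod 703)
7^4 ≡ 49^2 = 2401 ≡ 292 (mod 703)
7^8 ≡ 292^2 = 85264 ≡ 201 (mod 703)
7^16 ≡ 201^2 = 40401 ≡ 330 (mod 703)
7^32 ≡ 330^2 = 108900 ≡ 638 (mod 703)
7^64 ≡ 638^2 = 407044 ≡ 7 (mod 703)
7^128 ≡ 7^2 = 49 ≡ 49 (mod 703)
7^256 ≡ 49^2 = 2401 ≡ 292 (mod 703)
7^512 ≡ 292^2 = 85264 ≡ 201 (mod 703)
702 = 512 + 128 + 32 + 16 + 8 + 4 + 2 in binary powers of 2.
So 7^702 ≡ 201 · 49 · 638 · 330 · 201 · 292 · 49 ≡ 1 (mod 703).
Since the result is 1, base 7 gives no evidence that 703 is composite.

1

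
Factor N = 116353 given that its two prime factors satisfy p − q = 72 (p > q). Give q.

307

Since p = q + 72, we have 116353 = q(q + 72), so q² + 72q − 116353 = 0.
Discriminant: 72² + 4·116353 = 5184 + 465412 = 470596; √470596 = 686.
q = (−72 + 686)/2 = 307, and p = q + 72 = 379.
Check: 307 · 379 = 116353.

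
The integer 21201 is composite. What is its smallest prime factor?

3

21201 is odd.
Digit sum 6, divisible by 3.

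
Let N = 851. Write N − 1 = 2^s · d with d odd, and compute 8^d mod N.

851 − 1 = 850 = 2^1 · 425, so d = 425.
8^1 ≡ 8 (mod 851)
8^2 ≡ 8^2 = 64 ≡ 64 (mod 851)
8^4 ≡ 64^2 = 4096 ≡ 692 (mod 851)
8^8 ≡ 692^2 = 478864 ≡ 602 (mod 851)
8^16 ≡ 602^2 = 362404 ≡ 729 (mod 851)
8^32 ≡ 729^2 = 531441 ≡ 417 (mod 851)
8^64 ≡ 417^2 = 173889 ≡ 285 (mod 851)
8^128 ≡ 285^2 = 81225 ≡ 380 (mod 851)
8^256 ≡ 380^2 = 144400 ≡ 581 (mod 851)
425 = 256 + 128 + 32 + 8 + 1 in binary powers of 2.
So 8^425 ≡ 581 · 380 · 417 · 602 · 8 ≡ 541 (mod 851).
Squaring chain: 541; never reaches −1, so base 8 is a Miller–Rabin witness that 851 is composite.

541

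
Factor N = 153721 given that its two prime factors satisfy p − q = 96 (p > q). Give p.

Since p = q + 96, we have 153721 = q(q + 96), so q² + 96q − 153721 = 0.
Discriminant: 96² + 4·153721 = 9216 + 614884 = 624100; √624100 = 790.
q = (−96 + 790)/2 = 347, and p = q + 96 = 443.
Check: 347 · 443 = 153721.

443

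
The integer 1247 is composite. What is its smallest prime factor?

29

1247 is odd.
Digit sum 14, not divisible by 3.
Ends in 7: not divisible by 5.
7: 1247 = 7·178 + 1
11: 1247 = 11·113 + 4
13: 1247 = 13·95 + 12
17: 1247 = 17·73 + 6
19: 1247 = 19·65 + 12
23: 1247 = 23·54 + 5
29: 1247 = 29·43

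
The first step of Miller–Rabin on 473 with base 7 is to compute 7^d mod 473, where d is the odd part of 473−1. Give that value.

473 − 1 = 472 = 2^3 · 59, so d = 59.
7^1 ≡ 7 (mod 473)
7^2 ≡ 7^2 = 49 ≡ 49 (mod 473)
7^4 ≡ 49^2 = 2401 ≡ 36 (mod 473)
7^8 ≡ 36^2 = 1296 ≡ 350 (mod 473)
7^16 ≡ 350^2 = 122500 ≡ 466 (mod 473)
7^32 ≡ 466^2 = 217156 ≡ 49 (mod 473)
59 = 32 + 16 + 8 + 2 + 1 in binary powers of 2.
So 7^59 ≡ 49 · 466 · 350 · 49 · 7 ≡ 338 (mod 473).
Squaring chain: 338 → 251 → 92; never reaches −1, so base 7 is a Miller–Rabin witness that 473 is composite.

338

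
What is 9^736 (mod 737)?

350

9^1 ≡ 9 (mod 737)
9^2 ≡ 9^2 = 81 ≡ 81 (mod 737)
9^4 ≡ 81^2 = 6561 ≡ 665 (mod 737)
9^8 ≡ 665^2 = 442225 ≡ 25 (mod 737)
9^16 ≡ 25^2 = 625 ≡ 625 (mod 737)
9^32 ≡ 625^2 = 390625 ≡ 15 (mod 737)
9^64 ≡ 15^2 = 225 ≡ 225 (mod 737)
9^128 ≡ 225^2 = 50625 ≡ 509 (mod 737)
9^256 ≡ 509^2 = 259081 ≡ 394 (mod 737)
9^512 ≡ 394^2 = 155236 ≡ 466 (mod 737)
736 = 512 + 128 + 64 + 32 in binary powers of 2.
So 9^736 ≡ 466 · 509 · 225 · 15 ≡ 350 (mod 737).
Since 350 ≠ 1, base 9 is a Fermat witness: 737 is composite.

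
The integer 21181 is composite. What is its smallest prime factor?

59

21181 is odd.
Digit sum 13, not divisible by 3.
Ends in 1: not divisible by 5.
7: 21181 = 7·3025 + 6
11: 21181 = 11·1925 + 6
13: 21181 = 13·1629 + 4
17: 21181 = 17·1245 + 16
19: 21181 = 19·1114 + 15
23: 21181 = 23·920 + 21
29: 21181 = 29·730 + 11
31: 21181 = 31·683 + 8
37: 21181 = 37·572 + 17
41: 21181 = 41·516 + 25
43: 21181 = 43·492 + 25
47: 21181 = 47·450 + 31
53: 21181 = 53·399 + 34
59: 21181 = 59·359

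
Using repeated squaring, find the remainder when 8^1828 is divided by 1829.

1349

8^1 ≡ 8 (mod 1829)
8^2 ≡ 8^2 = 64 ≡ 64 (mod 1829)
8^4 ≡ 64^2 = 4096 ≡ 438 (mod 1829)
8^8 ≡ 438^2 = 191844 ≡ 1628 (mod 1829)
8^16 ≡ 1628^2 = 2650384 ≡ 163 (mod 1829)
8^32 ≡ 163^2 = 26569 ≡ 963 (mod 1829)
8^64 ≡ 963^2 = 927369 ≡ 66 (mod 1829)
8^128 ≡ 66^2 = 4356 ≡ 698 (mod 1829)
8^256 ≡ 698^2 = 487204 ≡ 690 (mod 1829)
8^512 ≡ 690^2 = 476100 ≡ 560 (mod 1829)
8^1024 ≡ 560^2 = 313600 ≡ 841 (mod 1829)
1828 = 1024 + 512 + 256 + 32 + 4 in binary powers of 2.
So 8^1828 ≡ 841 · 560 · 690 · 963 · 438 ≡ 1349 (mod 1829).
Since 1349 ≠ 1, base 8 is a Fermat witness: 1829 is composite.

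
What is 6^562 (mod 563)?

6^1 ≡ 6 (mod 563)
6^2 ≡ 6^2 = 36 ≡ 36 (mod 563)
6^4 ≡ 36^2 = 1296 ≡ 170 (mod 563)
6^8 ≡ 170^2 = 28900 ≡ 187 (mod 563)
6^16 ≡ 187^2 = 34969 ≡ 63 (mod 563)
6^32 ≡ 63^2 = 3969 ≡ 28 (mod 563)
6^64 ≡ 28^2 = 784 ≡ 221 (mod 563)
6^128 ≡ 221^2 = 48841 ≡ 423 (mod 563)
6^256 ≡ 423^2 = 178929 ≡ 458 (mod 563)
6^512 ≡ 458^2 = 209764 ≡ 328 (mod 563)
562 = 512 + 32 + 16 + 2 in binary powers of 2.
So 6^562 ≡ 328 · 28 · 63 · 36 ≡ 1 (mod 563).
Since the result is 1, base 6 gives no evidence that 563 is composite.

1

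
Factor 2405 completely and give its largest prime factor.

37

2405 = 5 · 481
481 = 13 · 37
37 is prime.
So 2405 = 5 · 13 · 37; the largest prime factor is 37.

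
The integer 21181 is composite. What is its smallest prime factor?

59

21181 is odd.
Digit sum 13, not divisible by 3.
Ends in 1: not divisible by 5.
7: 21181 = 7·3025 + 6
11: 21181 = 11·1925 + 6
13: 21181 = 13·1629 + 4
17: 21181 = 17·1245 + 16
19: 21181 = 19·1114 + 15
23: 21181 = 23·920 + 21
29: 21181 = 29·730 + 11
31: 21181 = 31·683 + 8
37: 21181 = 37·572 + 17
41: 21181 = 41·516 + 25
43: 21181 = 43·492 + 25
47: 21181 = 47·450 + 31
53: 21181 = 53·399 + 34
59: 21181 = 59·359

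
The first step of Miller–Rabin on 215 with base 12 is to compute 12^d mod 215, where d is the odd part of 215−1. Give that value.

28

215 − 1 = 214 = 2^1 · 107, so d = 107.
12^1 ≡ 12 (mod 215)
12^2 ≡ 12^2 = 144 ≡ 144 (mod 215)
12^4 ≡ 144^2 = 20736 ≡ 96 (mod 215)
12^8 ≡ 96^2 = 9216 ≡ 186 (mod 215)
12^16 ≡ 186^2 = 34596 ≡ 196 (mod 215)
12^32 ≡ 196^2 = 38416 ≡ 146 (mod 215)
12^64 ≡ 146^2 = 21316 ≡ 31 (mod 215)
107 = 64 + 32 + 8 + 2 + 1 in binary powers of 2.
So 12^107 ≡ 31 · 146 · 186 · 144 · 12 ≡ 28 (mod 215).
Squaring chain: 28; never reaches −1, so base 12 is a Miller–Rabin witness that 215 is composite.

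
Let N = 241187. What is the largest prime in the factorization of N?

241187 = 43 · 5609
5609 = 71 · 79
79 is prime.
So 241187 = 43 · 71 · 79; the largest prime factor is 79.

79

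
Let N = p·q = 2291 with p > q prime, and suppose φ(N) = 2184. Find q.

φ(n) = (p−1)(q−1) = n − (p+q) + 1, so p + q = 2291 − 2184 + 1 = 108.
p and q are the roots of t² − 108t + 2291 = 0.
Discriminant: 108² − 4·2291 = 11664 − 9164 = 2500; √2500 = 50.
q = (108 − 50)/2 = 29, p = (108 + 50)/2 = 79.
Check: 29 · 79 = 2291.

29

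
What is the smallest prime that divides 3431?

3431 is odd.
Digit sum 11, not divisible by 3.
Ends in 1: not divisible by 5.
7: 3431 = 7·490 + 1
11: 3431 = 11·311 + 10
13: 3431 = 13·263 + 12
17: 3431 = 17·201 + 14
19: 3431 = 19·180 + 11
23: 3431 = 23·149 + 4
29: 3431 = 29·118 + 9
31: 3431 = 31·110 + 21
37: 3431 = 37·92 + 27
41: 3431 = 41·83 + 28
43: 3431 = 43·79 + 34
47: 3431 = 47·73

47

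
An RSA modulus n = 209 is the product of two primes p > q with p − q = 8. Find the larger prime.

Since p = q + 8, we have 209 = q(q + 8), so q² + 8q − 209 = 0.
Discriminant: 8² + 4·209 = 64 + 836 = 900; √900 = 30.
q = (−8 + 30)/2 = 11, and p = q + 8 = 19.
Check: 11 · 19 = 209.

19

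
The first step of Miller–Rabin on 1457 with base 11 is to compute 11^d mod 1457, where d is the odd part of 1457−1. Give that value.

1457 − 1 = 1456 = 2^4 · 91, so d = 91.
11^1 ≡ 11 (mod 1457)
11^2 ≡ 11^2 = 121 ≡ 121 (mod 1457)
11^4 ≡ 121^2 = 14641 ≡ 71 (mod 1457)
11^8 ≡ 71^2 = 5041 ≡ 670 (mod 1457)
11^16 ≡ 670^2 = 448900 ≡ 144 (mod 1457)
11^32 ≡ 144^2 = 20736 ≡ 338 (mod 1457)
11^64 ≡ 338^2 = 114244 ≡ 598 (mod 1457)
91 = 64 + 16 + 8 + 2 + 1 in binary powers of 2.
So 11^91 ≡ 598 · 144 · 670 · 121 · 11 ≡ 1158 (mod 1457).
Squaring chain: 1158 → 524 → 660 → 1414; never reaches −1, so base 11 is a Miller–Rabin witness that 1457 is composite.

1158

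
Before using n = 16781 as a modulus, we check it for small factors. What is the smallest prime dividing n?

16781 is odd.
Digit sum 23, not divisible by 3.
Ends in 1: not divisible by 5.
7: 16781 = 7·2397 + 2
11: 16781 = 11·1525 + 6
13: 16781 = 13·1290 + 11
17: 16781 = 17·987 + 2
19: 16781 = 19·883 + 4
23: 16781 = 23·729 + 14
29: 16781 = 29·578 + 19
31: 16781 = 31·541 + 10
37: 16781 = 37·453 + 20
41: 16781 = 41·409 + 12
43: 16781 = 43·390 + 11
47: 16781 = 47·357 + 2
53: 16781 = 53·316 + 33
59: 16781 = 59·284 + 25
61: 16781 = 61·275 + 6
67: 16781 = 67·250 + 31
71: 16781 = 71·236 + 25
73: 16781 = 73·229 + 64
79: 16781 = 79·212 + 33
83: 16781 = 83·202 + 15
89: 16781 = 89·188 + 49
97: 16781 = 97·173

97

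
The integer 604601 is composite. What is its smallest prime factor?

604601 is odd.
Digit sum 17, not divisible by 3.
Ends in 1: not divisible by 5.
7: 604601 = 7·86371 + 4
11: 604601 = 11·54963 + 8
13: 604601 = 13·46507 + 10
17: 604601 = 17·35564 + 13
19: 604601 = 19·31821 + 2
23: 604601 = 23·26287

23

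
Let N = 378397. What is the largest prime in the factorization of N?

97

378397 = 47 · 8051
8051 = 83 · 97
97 is prime.
So 378397 = 47 · 83 · 97; the largest prime factor is 97.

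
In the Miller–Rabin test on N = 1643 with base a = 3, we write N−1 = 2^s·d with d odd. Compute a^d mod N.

1643 − 1 = 1642 = 2^1 · 821, so d = 821.
3^1 ≡ 3 (mod 1643)
3^2 ≡ 3^2 = 9 ≡ 9 (mod 1643)
3^4 ≡ 9^2 = 81 ≡ 81 (mod 1643)
3^8 ≡ 81^2 = 6561 ≡ 1632 (mod 1643)
3^16 ≡ 1632^2 = 2663424 ≡ 121 (mod 1643)
3^32 ≡ 121^2 = 14641 ≡ 1497 (mod 1643)
3^64 ≡ 1497^2 = 2241009 ≡ 1600 (mod 1643)
3^128 ≡ 1600^2 = 2560000 ≡ 206 (mod 1643)
3^256 ≡ 206^2 = 42436 ≡ 1361 (mod 1643)
3^512 ≡ 1361^2 = 1852321 ≡ 660 (mod 1643)
821 = 512 + 256 + 32 + 16 + 4 + 1 in binary powers of 2.
So 3^821 ≡ 660 · 1361 · 1497 · 121 · 81 · 3 ≡ 1532 (mod 1643).
Squaring chain: 1532; never reaches −1, so base 3 is a Miller–Rabin witness that 1643 is composite.

1532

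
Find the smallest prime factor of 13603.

13603 is odd.
Digit sum 13, not divisible by 3.
Ends in 3: not divisible by 5.
7: 13603 = 7·1943 + 2
11: 13603 = 11·1236 + 7
13: 13603 = 13·1046 + 5
17: 13603 = 17·800 + 3
19: 13603 = 19·715 + 18
23: 13603 = 23·591 + 10
29: 13603 = 29·469 + 2
31: 13603 = 31·438 + 25
37: 13603 = 37·367 + 24
41: 13603 = 41·331 + 32
43: 13603 = 43·316 + 15
47: 13603 = 47·289 + 20
53: 13603 = 53·256 + 35
59: 13603 = 59·230 + 33
61: 13603 = 61·223

61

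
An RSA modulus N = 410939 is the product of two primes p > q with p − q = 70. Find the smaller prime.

Since p = q + 70, we have 410939 = q(q + 70), so q² + 70q − 410939 = 0.
Discriminant: 70² + 4·410939 = 4900 + 1643756 = 1648656; √1648656 = 1284.
q = (−70 + 1284)/2 = 607, and p = q + 70 = 677.
Check: 607 · 677 = 410939.

607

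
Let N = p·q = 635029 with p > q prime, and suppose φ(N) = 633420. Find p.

φ(n) = (p−1)(q−1) = n − (p+q) + 1, so p + q = 635029 − 633420 + 1 = 1610.
p and q are the roots of t² − 1610t + 635029 = 0.
Discriminant: 1610² − 4·635029 = 2592100 − 2540116 = 51984; √51984 = 228.
q = (1610 − 228)/2 = 691, p = (1610 + 228)/2 = 919.
Check: 691 · 919 = 635029.

919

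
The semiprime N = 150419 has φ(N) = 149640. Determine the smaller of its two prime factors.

349

φ(n) = (p−1)(q−1) = n − (p+q) + 1, so p + q = 150419 − 149640 + 1 = 780.
p and q are the roots of t² − 780t + 150419 = 0.
Discriminant: 780² − 4·150419 = 608400 − 601676 = 6724; √6724 = 82.
q = (780 − 82)/2 = 349, p = (780 + 82)/2 = 431.
Check: 349 · 431 = 150419.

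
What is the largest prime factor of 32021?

32021 = 11 · 2911
2911 = 41 · 71
71 is prime.
So 32021 = 11 · 41 · 71; the largest prime factor is 71.

71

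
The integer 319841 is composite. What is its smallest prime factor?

319841 is odd.
Digit sum 26, not divisible by 3.
Ends in 1: not divisible by 5.
7: 319841 = 7·45691 + 4
11: 319841 = 11·29076 + 5
13: 319841 = 13·24603 + 2
17: 319841 = 17·18814 + 3
19: 319841 = 19·16833 + 14
23: 319841 = 23·13906 + 3
29: 319841 = 29·11029

29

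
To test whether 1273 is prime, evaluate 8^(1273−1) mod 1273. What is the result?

685

8^1 ≡ 8 (mod 1273)
8^2 ≡ 8^2 = 64 ≡ 64 (mod 1273)
8^4 ≡ 64^2 = 4096 ≡ 277 (mod 1273)
8^8 ≡ 277^2 = 76729 ≡ 349 (mod 1273)
8^16 ≡ 349^2 = 121801 ≡ 866 (mod 1273)
8^32 ≡ 866^2 = 749956 ≡ 159 (mod 1273)
8^64 ≡ 159^2 = 25281 ≡ 1094 (mod 1273)
8^128 ≡ 1094^2 = 1196836 ≡ 216 (mod 1273)
8^256 ≡ 216^2 = 46656 ≡ 828 (mod 1273)
8^512 ≡ 828^2 = 685584 ≡ 710 (mod 1273)
8^1024 ≡ 710^2 = 504100 ≡ 1265 (mod 1273)
1272 = 1024 + 128 + 64 + 32 + 16 + 8 in binary powers of 2.
So 8^1272 ≡ 1265 · 216 · 1094 · 159 · 866 · 349 ≡ 685 (mod 1273).
Since 685 ≠ 1, base 8 is a Fermat witness: 1273 is composite.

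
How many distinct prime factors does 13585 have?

13585 = 5 · 2717
2717 = 11 · 247
247 = 13 · 19
13585 = 5 · 11 · 13 · 19, which has 4 distinct prime factors.

4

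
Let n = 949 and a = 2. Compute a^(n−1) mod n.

300

2^1 ≡ 2 (mod 949)
2^2 ≡ 2^2 = 4 ≡ 4 (mod 949)
2^4 ≡ 4^2 = 16 ≡ 16 (mod 949)
2^8 ≡ 16^2 = 256 ≡ 256 (mod 949)
2^16 ≡ 256^2 = 65536 ≡ 55 (mod 949)
2^32 ≡ 55^2 = 3025 ≡ 178 (mod 949)
2^64 ≡ 178^2 = 31684 ≡ 367 (mod 949)
2^128 ≡ 367^2 = 134689 ≡ 880 (mod 949)
2^256 ≡ 880^2 = 774400 ≡ 16 (mod 949)
2^512 ≡ 16^2 = 256 ≡ 256 (mod 949)
948 = 512 + 256 + 128 + 32 + 16 + 4 in binary powers of 2.
So 2^948 ≡ 256 · 16 · 880 · 178 · 55 · 16 ≡ 300 (mod 949).
Since 300 ≠ 1, base 2 is a Fermat witness: 949 is composite.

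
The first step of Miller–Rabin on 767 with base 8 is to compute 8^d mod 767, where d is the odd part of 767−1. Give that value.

642

767 − 1 = 766 = 2^1 · 383, so d = 383.
8^1 ≡ 8 (mod 767)
8^2 ≡ 8^2 = 64 ≡ 64 (mod 767)
8^4 ≡ 64^2 = 4096 ≡ 261 (mod 767)
8^8 ≡ 261^2 = 68121 ≡ 625 (mod 767)
8^16 ≡ 625^2 = 390625 ≡ 222 (mod 767)
8^32 ≡ 222^2 = 49284 ≡ 196 (mod 767)
8^64 ≡ 196^2 = 38416 ≡ 66 (mod 767)
8^128 ≡ 66^2 = 4356 ≡ 521 (mod 767)
8^256 ≡ 521^2 = 271441 ≡ 690 (mod 767)
383 = 256 + 64 + 32 + 16 + 8 + 4 + 2 + 1 in binary powers of 2.
So 8^383 ≡ 690 · 66 · 196 · 222 · 625 · 261 · 64 · 8 ≡ 642 (mod 767).
Squaring chain: 642; never reaches −1, so base 8 is a Miller–Rabin witness that 767 is composite.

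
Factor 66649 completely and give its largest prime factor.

83

66649 = 11 · 6059
6059 = 73 · 83
83 is prime.
So 66649 = 11 · 73 · 83; the largest prime factor is 83.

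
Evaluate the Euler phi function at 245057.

231840

Factor: 245057 = 41 · 43 · 139.
φ(245057) = (41−1) · (43−1) · (139−1) = 40 · 42 · 138 = 231840.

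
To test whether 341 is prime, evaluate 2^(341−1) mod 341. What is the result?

1

2^1 ≡ 2 (mod 341)
2^2 ≡ 2^2 = 4 ≡ 4 (mod 341)
2^4 ≡ 4^2 = 16 ≡ 16 (mod 341)
2^8 ≡ 16^2 = 256 ≡ 256 (mod 341)
2^16 ≡ 256^2 = 65536 ≡ 64 (mod 341)
2^32 ≡ 64^2 = 4096 ≡ 4 (mod 341)
2^64 ≡ 4^2 = 16 ≡ 16 (mod 341)
2^128 ≡ 16^2 = 256 ≡ 256 (mod 341)
2^256 ≡ 256^2 = 65536 ≡ 64 (mod 341)
340 = 256 + 64 + 16 + 4 in binary powers of 2.
So 2^340 ≡ 64 · 16 · 64 · 16 ≡ 1 (mod 341).
Since the result is 1, base 2 gives no evidence that 341 is composite.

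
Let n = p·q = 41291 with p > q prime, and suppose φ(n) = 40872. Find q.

φ(n) = (p−1)(q−1) = n − (p+q) + 1, so p + q = 41291 − 40872 + 1 = 420.
p and q are the roots of t² − 420t + 41291 = 0.
Discriminant: 420² − 4·41291 = 176400 − 165164 = 11236; √11236 = 106.
q = (420 − 106)/2 = 157, p = (420 + 106)/2 = 263.
Check: 157 · 263 = 41291.

157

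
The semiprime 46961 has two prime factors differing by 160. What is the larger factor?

Since p = q + 160, we have 46961 = q(q + 160), so q² + 160q − 46961 = 0.
Discriminant: 160² + 4·46961 = 25600 + 187844 = 213444; √213444 = 462.
q = (−160 + 462)/2 = 151, and p = q + 160 = 311.
Check: 151 · 311 = 46961.

311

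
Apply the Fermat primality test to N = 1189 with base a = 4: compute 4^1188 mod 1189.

4^1 ≡ 4 (mod 1189)
4^2 ≡ 4^2 = 16 ≡ 16 (mod 1189)
4^4 ≡ 16^2 = 256 ≡ 256 (mod 1189)
4^8 ≡ 256^2 = 65536 ≡ 141 (mod 1189)
4^16 ≡ 141^2 = 19881 ≡ 857 (mod 1189)
4^32 ≡ 857^2 = 734449 ≡ 836 (mod 1189)
4^64 ≡ 836^2 = 698896 ≡ 953 (mod 1189)
4^128 ≡ 953^2 = 908209 ≡ 1002 (mod 1189)
4^256 ≡ 1002^2 = 1004004 ≡ 488 (mod 1189)
4^512 ≡ 488^2 = 238144 ≡ 344 (mod 1189)
4^1024 ≡ 344^2 = 118336 ≡ 625 (mod 1189)
1188 = 1024 + 128 + 32 + 4 in binary powers of 2.
So 4^1188 ≡ 625 · 1002 · 836 · 256 ≡ 223 (mod 1189).
Since 223 ≠ 1, base 4 is a Fermat witness: 1189 is composite.

223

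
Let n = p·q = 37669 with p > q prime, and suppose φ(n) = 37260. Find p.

φ(n) = (p−1)(q−1) = n − (p+q) + 1, so p + q = 37669 − 37260 + 1 = 410.
p and q are the roots of t² − 410t + 37669 = 0.
Discriminant: 410² − 4·37669 = 168100 − 150676 = 17424; √17424 = 132.
q = (410 − 132)/2 = 139, p = (410 + 132)/2 = 271.
Check: 139 · 271 = 37669.

271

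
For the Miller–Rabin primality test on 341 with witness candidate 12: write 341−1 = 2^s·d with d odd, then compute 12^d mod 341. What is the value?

254

341 − 1 = 340 = 2^2 · 85, so d = 85.
12^1 ≡ 12 (mod 341)
12^2 ≡ 12^2 = 144 ≡ 144 (mod 341)
12^4 ≡ 144^2 = 20736 ≡ 276 (mod 341)
12^8 ≡ 276^2 = 76176 ≡ 133 (mod 341)
12^16 ≡ 133^2 = 17689 ≡ 298 (mod 341)
12^32 ≡ 298^2 = 88804 ≡ 144 (mod 341)
12^64 ≡ 144^2 = 20736 ≡ 276 (mod 341)
85 = 64 + 16 + 4 + 1 in binary powers of 2.
So 12^85 ≡ 276 · 298 · 276 · 12 ≡ 254 (mod 341).
Squaring chain: 254 → 67; never reaches −1, so base 12 is a Miller–Rabin witness that 341 is composite.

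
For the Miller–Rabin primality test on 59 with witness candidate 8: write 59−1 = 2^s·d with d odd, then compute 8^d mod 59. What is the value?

59 − 1 = 58 = 2^1 · 29, so d = 29.
8^1 ≡ 8 (mod 59)
8^2 ≡ 8^2 = 64 ≡ 5 (mod 59)
8^4 ≡ 5^2 = 25 ≡ 25 (mod 59)
8^8 ≡ 25^2 = 625 ≡ 35 (mod 59)
8^16 ≡ 35^2 = 1225 ≡ 45 (mod 59)
29 = 16 + 8 + 4 + 1 in binary powers of 2.
So 8^29 ≡ 45 · 35 · 25 · 8 ≡ 58 (mod 59).
Since 8^d ≡ 58 (mod 59), base 8 does not prove 59 composite.

58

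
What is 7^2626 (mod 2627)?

7^1 ≡ 7 (mod 2627)
7^2 ≡ 7^2 = 49 ≡ 49 (mod 2627)
7^4 ≡ 49^2 = 2401 ≡ 2401 (mod 2627)
7^8 ≡ 2401^2 = 5764801 ≡ 1163 (mod 2627)
7^16 ≡ 1163^2 = 1352569 ≡ 2291 (mod 2627)
7^32 ≡ 2291^2 = 5248681 ≡ 2562 (mod 2627)
7^64 ≡ 2562^2 = 6563844 ≡ 1598 (mod 2627)
7^128 ≡ 1598^2 = 2553604 ≡ 160 (mod 2627)
7^256 ≡ 160^2 = 25600 ≡ 1957 (mod 2627)
7^512 ≡ 1957^2 = 3829849 ≡ 2310 (mod 2627)
7^1024 ≡ 2310^2 = 5336100 ≡ 663 (mod 2627)
7^2048 ≡ 663^2 = 439569 ≡ 860 (mod 2627)
2626 = 2048 + 512 + 64 + 2 in binary powers of 2.
So 7^2626 ≡ 860 · 2310 · 1598 · 49 ≡ 774 (mod 2627).
Since 774 ≠ 1, base 7 is a Fermat witness: 2627 is composite.

774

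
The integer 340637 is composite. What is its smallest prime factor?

340637 is odd.
Digit sum 23, not divisible by 3.
Ends in 7: not divisible by 5.
7: 340637 = 7·48662 + 3
11: 340637 = 11·30967

11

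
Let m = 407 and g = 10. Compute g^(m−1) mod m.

232

10^1 ≡ 10 (mod 407)
10^2 ≡ 10^2 = 100 ≡ 100 (mod 407)
10^4 ≡ 100^2 = 10000 ≡ 232 (mod 407)
10^8 ≡ 232^2 = 53824 ≡ 100 (mod 407)
10^16 ≡ 100^2 = 10000 ≡ 232 (mod 407)
10^32 ≡ 232^2 = 53824 ≡ 100 (mod 407)
10^64 ≡ 100^2 = 10000 ≡ 232 (mod 407)
10^128 ≡ 232^2 = 53824 ≡ 100 (mod 407)
10^256 ≡ 100^2 = 10000 ≡ 232 (mod 407)
406 = 256 + 128 + 16 + 4 + 2 in binary powers of 2.
So 10^406 ≡ 232 · 100 · 232 · 232 · 100 ≡ 232 (mod 407).
Since 232 ≠ 1, base 10 is a Fermat witness: 407 is composite.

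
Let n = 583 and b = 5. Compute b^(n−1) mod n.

322

5^1 ≡ 5 (mod 583)
5^2 ≡ 5^2 = 25 ≡ 25 (mod 583)
5^4 ≡ 25^2 = 625 ≡ 42 (mod 583)
5^8 ≡ 42^2 = 1764 ≡ 15 (mod 583)
5^16 ≡ 15^2 = 225 ≡ 225 (mod 583)
5^32 ≡ 225^2 = 50625 ≡ 487 (mod 583)
5^64 ≡ 487^2 = 237169 ≡ 471 (mod 583)
5^128 ≡ 471^2 = 221841 ≡ 301 (mod 583)
5^256 ≡ 301^2 = 90601 ≡ 236 (mod 583)
5^512 ≡ 236^2 = 55696 ≡ 311 (mod 583)
582 = 512 + 64 + 4 + 2 in binary powers of 2.
So 5^582 ≡ 311 · 471 · 42 · 25 ≡ 322 (mod 583).
Since 322 ≠ 1, base 5 is a Fermat witness: 583 is composite.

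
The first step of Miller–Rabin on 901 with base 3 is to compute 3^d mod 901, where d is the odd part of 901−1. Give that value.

901 − 1 = 900 = 2^2 · 225, so d = 225.
3^1 ≡ 3 (mod 901)
3^2 ≡ 3^2 = 9 ≡ 9 (mod 901)
3^4 ≡ 9^2 = 81 ≡ 81 (mod 901)
3^8 ≡ 81^2 = 6561 ≡ 254 (mod 901)
3^16 ≡ 254^2 = 64516 ≡ 545 (mod 901)
3^32 ≡ 545^2 = 297025 ≡ 596 (mod 901)
3^64 ≡ 596^2 = 355216 ≡ 222 (mod 901)
3^128 ≡ 222^2 = 49284 ≡ 630 (mod 901)
225 = 128 + 64 + 32 + 1 in binary powers of 2.
So 3^225 ≡ 630 · 222 · 596 · 3 ≡ 734 (mod 901).
Squaring chain: 734 → 859; never reaches −1, so base 3 is a Miller–Rabin witness that 901 is composite.

734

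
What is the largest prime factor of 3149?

3149 = 47 · 67
67 is prime.
So 3149 = 47 · 67; the largest prime factor is 67.

67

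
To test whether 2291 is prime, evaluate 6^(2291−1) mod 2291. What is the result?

400

6^1 ≡ 6 (mod 2291)
6^2 ≡ 6^2 = 36 ≡ 36 (mod 2291)
6^4 ≡ 36^2 = 1296 ≡ 1296 (mod 2291)
6^8 ≡ 1296^2 = 1679616 ≡ 313 (mod 2291)
6^16 ≡ 313^2 = 97969 ≡ 1747 (mod 2291)
6^32 ≡ 1747^2 = 3052009 ≡ 397 (mod 2291)
6^64 ≡ 397^2 = 157609 ≡ 1821 (mod 2291)
6^128 ≡ 1821^2 = 3316041 ≡ 964 (mod 2291)
6^256 ≡ 964^2 = 929296 ≡ 1441 (mod 2291)
6^512 ≡ 1441^2 = 2076481 ≡ 835 (mod 2291)
6^1024 ≡ 835^2 = 697225 ≡ 761 (mod 2291)
6^2048 ≡ 761^2 = 579121 ≡ 1789 (mod 2291)
2290 = 2048 + 128 + 64 + 32 + 16 + 2 in binary powers of 2.
So 6^2290 ≡ 1789 · 964 · 1821 · 397 · 1747 · 36 ≡ 400 (mod 2291).
Since 400 ≠ 1, base 6 is a Fermat witness: 2291 is composite.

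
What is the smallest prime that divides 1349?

19

1349 is odd.
Digit sum 17, not divisible by 3.
Ends in 9: not divisible by 5.
7: 1349 = 7·192 + 5
11: 1349 = 11·122 + 7
13: 1349 = 13·103 + 10
17: 1349 = 17·79 + 6
19: 1349 = 19·71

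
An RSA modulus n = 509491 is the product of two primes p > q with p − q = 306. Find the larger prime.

883

Since p = q + 306, we have 509491 = q(q + 306), so q² + 306q − 509491 = 0.
Discriminant: 306² + 4·509491 = 93636 + 2037964 = 2131600; √2131600 = 1460.
q = (−306 + 1460)/2 = 577, and p = q + 306 = 883.
Check: 577 · 883 = 509491.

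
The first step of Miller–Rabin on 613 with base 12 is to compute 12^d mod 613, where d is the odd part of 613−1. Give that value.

1

613 − 1 = 612 = 2^2 · 153, so d = 153.
12^1 ≡ 12 (mod 613)
12^2 ≡ 12^2 = 144 ≡ 144 (mod 613)
12^4 ≡ 144^2 = 20736 ≡ 507 (mod 613)
12^8 ≡ 507^2 = 257049 ≡ 202 (mod 613)
12^16 ≡ 202^2 = 40804 ≡ 346 (mod 613)
12^32 ≡ 346^2 = 119716 ≡ 181 (mod 613)
12^64 ≡ 181^2 = 32761 ≡ 272 (mod 613)
12^128 ≡ 272^2 = 73984 ≡ 424 (mod 613)
153 = 128 + 16 + 8 + 1 in binary powers of 2.
So 12^153 ≡ 424 · 346 · 202 · 12 ≡ 1 (mod 613).
Since 12^d ≡ 1 (mod 613), base 12 does not prove 613 composite.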